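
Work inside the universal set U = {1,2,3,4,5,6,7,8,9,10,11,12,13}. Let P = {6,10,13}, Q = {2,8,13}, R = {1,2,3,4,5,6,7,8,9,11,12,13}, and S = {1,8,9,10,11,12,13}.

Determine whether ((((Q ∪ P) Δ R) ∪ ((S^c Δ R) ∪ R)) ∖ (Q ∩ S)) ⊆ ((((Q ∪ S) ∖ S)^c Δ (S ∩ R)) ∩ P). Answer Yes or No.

Q ∪ P = {2,6,8,10,13}
(Q ∪ P) Δ R = {1,3,4,5,7,9,10,11,12}
S^c = {2,3,4,5,6,7}
S^c Δ R = {1,8,9,11,12,13}
(S^c Δ R) ∪ R = {1,2,3,4,5,6,7,8,9,11,12,13}
((Q ∪ P) Δ R) ∪ ((S^c Δ R) ∪ R) = {1,2,3,4,5,6,7,8,9,10,11,12,13}
Q ∩ S = {8,13}
(((Q ∪ P) Δ R) ∪ ((S^c Δ R) ∪ R)) ∖ (Q ∩ S) = {1,2,3,4,5,6,7,9,10,11,12}
Q ∪ S = {1,2,8,9,10,11,12,13}
(Q ∪ S) ∖ S = {2}
((Q ∪ S) ∖ S)^c = {1,3,4,5,6,7,8,9,10,11,12,13}
S ∩ R = {1,8,9,11,12,13}
((Q ∪ S) ∖ S)^c Δ (S ∩ R) = {3,4,5,6,7,10}
(((Q ∪ S) ∖ S)^c Δ (S ∩ R)) ∩ P = {6,10}
1 ∈ (((Q ∪ P) Δ R) ∪ ((S^c Δ R) ∪ R)) ∖ (Q ∩ S) but 1 ∉ (((Q ∪ S) ∖ S)^c Δ (S ∩ R)) ∩ P, so the inclusion fails.

No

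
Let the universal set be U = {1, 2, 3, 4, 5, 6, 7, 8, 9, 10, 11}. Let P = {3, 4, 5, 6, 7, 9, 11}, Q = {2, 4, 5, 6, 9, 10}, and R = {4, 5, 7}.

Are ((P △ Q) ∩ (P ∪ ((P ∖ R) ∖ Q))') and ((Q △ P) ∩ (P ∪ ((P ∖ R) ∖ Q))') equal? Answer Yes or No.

P △ Q = {2, 3, 7, 10, 11}
P ∖ R = {3, 6, 9, 11}
(P ∖ R) ∖ Q = {3, 11}
P ∪ ((P ∖ R) ∖ Q) = {3, 4, 5, 6, 7, 9, 11}
(P ∪ ((P ∖ R) ∖ Q))' = {1, 2, 8, 10}
(P △ Q) ∩ (P ∪ ((P ∖ R) ∖ Q))' = {2, 10}
Q △ P = {2, 3, 7, 10, 11}
(Q △ P) ∩ (P ∪ ((P ∖ R) ∖ Q))' = {2, 10}
Both equal {2, 10}, so (P △ Q) ∩ (P ∪ ((P ∖ R) ∖ Q))' = (Q △ P) ∩ (P ∪ ((P ∖ R) ∖ Q))'.

Yes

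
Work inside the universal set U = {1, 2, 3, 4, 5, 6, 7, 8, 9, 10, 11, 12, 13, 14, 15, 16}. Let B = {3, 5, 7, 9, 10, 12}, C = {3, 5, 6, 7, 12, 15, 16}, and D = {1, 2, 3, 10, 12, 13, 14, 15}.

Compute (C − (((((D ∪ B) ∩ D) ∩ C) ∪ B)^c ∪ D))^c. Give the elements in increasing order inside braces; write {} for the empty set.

{1, 2, 3, 4, 6, 8, 9, 10, 11, 12, 13, 14, 15, 16}

D ∪ B = {1, 2, 3, 5, 7, 9, 10, 12, 13, 14, 15}
(D ∪ B) ∩ D = {1, 2, 3, 10, 12, 13, 14, 15}
((D ∪ B) ∩ D) ∩ C = {3, 12, 15}
(((D ∪ B) ∩ D) ∩ C) ∪ B = {3, 5, 7, 9, 10, 12, 15}
((((D ∪ B) ∩ D) ∩ C) ∪ B)^c = {1, 2, 4, 6, 8, 11, 13, 14, 16}
((((D ∪ B) ∩ D) ∩ C) ∪ B)^c ∪ D = {1, 2, 3, 4, 6, 8, 10, 11, 12, 13, 14, 15, 16}
C − (((((D ∪ B) ∩ D) ∩ C) ∪ B)^c ∪ D) = {5, 7}
(C − (((((D ∪ B) ∩ D) ∩ C) ∪ B)^c ∪ D))^c = {1, 2, 3, 4, 6, 8, 9, 10, 11, 12, 13, 14, 15, 16}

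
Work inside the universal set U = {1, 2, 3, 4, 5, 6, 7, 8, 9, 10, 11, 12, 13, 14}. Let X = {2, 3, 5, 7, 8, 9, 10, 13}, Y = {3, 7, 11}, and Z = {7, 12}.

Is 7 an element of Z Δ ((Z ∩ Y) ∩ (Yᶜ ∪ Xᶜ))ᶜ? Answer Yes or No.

7 ∈ Z and 7 ∈ Y, so 7 ∈ Z ∩ Y
7 ∈ Y, so 7 ∉ Yᶜ
7 ∈ X, so 7 ∉ Xᶜ
7 ∉ Yᶜ and 7 ∉ Xᶜ, so 7 ∉ Yᶜ ∪ Xᶜ
7 ∈ (Z ∩ Y) and 7 ∉ (Yᶜ ∪ Xᶜ), so 7 ∉ (Z ∩ Y) ∩ (Yᶜ ∪ Xᶜ)
7 ∈ ((Z ∩ Y) ∩ (Yᶜ ∪ Xᶜ))ᶜ since 7 ∉ ((Z ∩ Y) ∩ (Yᶜ ∪ Xᶜ))
7 ∈ Z and 7 ∈ ((Z ∩ Y) ∩ (Yᶜ ∪ Xᶜ))ᶜ, so 7 ∉ Z Δ ((Z ∩ Y) ∩ (Yᶜ ∪ Xᶜ))ᶜ

No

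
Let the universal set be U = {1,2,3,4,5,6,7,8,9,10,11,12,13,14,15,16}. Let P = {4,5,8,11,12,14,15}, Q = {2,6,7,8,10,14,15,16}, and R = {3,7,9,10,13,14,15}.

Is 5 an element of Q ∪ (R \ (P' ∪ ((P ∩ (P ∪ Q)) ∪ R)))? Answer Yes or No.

5 ∈ P, so 5 ∉ P'
5 ∈ P and 5 ∉ Q, so 5 ∈ P ∪ Q
5 ∈ P and 5 ∈ (P ∪ Q), so 5 ∈ P ∩ (P ∪ Q)
5 ∈ (P ∩ (P ∪ Q)) and 5 ∉ R, so 5 ∈ (P ∩ (P ∪ Q)) ∪ R
5 ∉ P' and 5 ∈ ((P ∩ (P ∪ Q)) ∪ R), so 5 ∈ P' ∪ ((P ∩ (P ∪ Q)) ∪ R)
5 ∉ R and 5 ∈ (P' ∪ ((P ∩ (P ∪ Q)) ∪ R)), so 5 ∉ R \ (P' ∪ ((P ∩ (P ∪ Q)) ∪ R))
5 ∉ Q and 5 ∉ (R \ (P' ∪ ((P ∩ (P ∪ Q)) ∪ R))), so 5 ∉ Q ∪ (R \ (P' ∪ ((P ∩ (P ∪ Q)) ∪ R)))

No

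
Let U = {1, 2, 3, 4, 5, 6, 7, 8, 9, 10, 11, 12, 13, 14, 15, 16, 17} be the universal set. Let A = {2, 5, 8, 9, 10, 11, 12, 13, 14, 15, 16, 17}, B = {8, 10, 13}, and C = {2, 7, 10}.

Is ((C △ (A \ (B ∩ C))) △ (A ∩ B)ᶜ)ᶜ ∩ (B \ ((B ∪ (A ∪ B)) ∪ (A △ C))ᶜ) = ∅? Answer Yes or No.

B ∩ C = {10}
A \ (B ∩ C) = {2, 5, 8, 9, 11, 12, 13, 14, 15, 16, 17}
C △ (A \ (B ∩ C)) = {5, 7, 8, 9, 10, 11, 12, 13, 14, 15, 16, 17}
A ∩ B = {8, 10, 13}
(A ∩ B)ᶜ = {1, 2, 3, 4, 5, 6, 7, 9, 11, 12, 14, 15, 16, 17}
(C △ (A \ (B ∩ C))) △ (A ∩ B)ᶜ = {1, 2, 3, 4, 6, 8, 10, 13}
((C △ (A \ (B ∩ C))) △ (A ∩ B)ᶜ)ᶜ = {5, 7, 9, 11, 12, 14, 15, 16, 17}
A ∪ B = {2, 5, 8, 9, 10, 11, 12, 13, 14, 15, 16, 17}
B ∪ (A ∪ B) = {2, 5, 8, 9, 10, 11, 12, 13, 14, 15, 16, 17}
A △ C = {5, 7, 8, 9, 11, 12, 13, 14, 15, 16, 17}
(B ∪ (A ∪ B)) ∪ (A △ C) = {2, 5, 7, 8, 9, 10, 11, 12, 13, 14, 15, 16, 17}
((B ∪ (A ∪ B)) ∪ (A △ C))ᶜ = {1, 3, 4, 6}
B \ ((B ∪ (A ∪ B)) ∪ (A △ C))ᶜ = {8, 10, 13}
{5, 7, 9, 11, 12, 14, 15, 16, 17} and {8, 10, 13} share no elements.

Yes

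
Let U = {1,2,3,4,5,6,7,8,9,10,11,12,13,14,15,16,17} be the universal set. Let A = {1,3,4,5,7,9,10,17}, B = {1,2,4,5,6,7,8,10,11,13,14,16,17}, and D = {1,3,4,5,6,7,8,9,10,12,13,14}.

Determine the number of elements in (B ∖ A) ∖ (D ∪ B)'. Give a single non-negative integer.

7

B ∖ A = {2,6,8,11,13,14,16}
D ∪ B = {1,2,3,4,5,6,7,8,9,10,11,12,13,14,16,17}
(D ∪ B)' = {15}
(B ∖ A) ∖ (D ∪ B)' = {2,6,8,11,13,14,16}
|(B ∖ A) ∖ (D ∪ B)'| = 7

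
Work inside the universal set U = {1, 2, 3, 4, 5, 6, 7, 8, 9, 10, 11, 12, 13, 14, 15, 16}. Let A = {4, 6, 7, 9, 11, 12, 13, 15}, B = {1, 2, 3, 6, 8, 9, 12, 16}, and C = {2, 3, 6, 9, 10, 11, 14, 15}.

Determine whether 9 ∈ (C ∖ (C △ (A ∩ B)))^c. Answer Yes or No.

9 ∈ A and 9 ∈ B, so 9 ∈ A ∩ B
9 ∈ C and 9 ∈ (A ∩ B), so 9 ∉ C △ (A ∩ B)
9 ∈ C and 9 ∉ (C △ (A ∩ B)), so 9 ∈ C ∖ (C △ (A ∩ B))
9 ∉ (C ∖ (C △ (A ∩ B)))^c since 9 ∈ (C ∖ (C △ (A ∩ B)))

No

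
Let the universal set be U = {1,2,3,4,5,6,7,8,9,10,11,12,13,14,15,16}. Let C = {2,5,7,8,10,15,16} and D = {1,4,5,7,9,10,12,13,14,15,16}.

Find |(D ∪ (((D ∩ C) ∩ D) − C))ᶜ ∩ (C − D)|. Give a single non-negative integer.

D ∩ C = {5,7,10,15,16}
(D ∩ C) ∩ D = {5,7,10,15,16}
((D ∩ C) ∩ D) − C = {}
D ∪ (((D ∩ C) ∩ D) − C) = {1,4,5,7,9,10,12,13,14,15,16}
(D ∪ (((D ∩ C) ∩ D) − C))ᶜ = {2,3,6,8,11}
C − D = {2,8}
(D ∪ (((D ∩ C) ∩ D) − C))ᶜ ∩ (C − D) = {2,8}
|(D ∪ (((D ∩ C) ∩ D) − C))ᶜ ∩ (C − D)| = 2

2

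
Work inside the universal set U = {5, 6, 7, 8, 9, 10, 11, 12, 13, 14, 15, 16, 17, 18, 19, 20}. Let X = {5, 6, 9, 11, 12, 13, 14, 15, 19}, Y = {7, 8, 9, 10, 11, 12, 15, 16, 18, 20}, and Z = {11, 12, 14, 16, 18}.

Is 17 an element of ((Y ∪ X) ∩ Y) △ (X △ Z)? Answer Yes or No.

No

17 ∉ Y and 17 ∉ X, so 17 ∉ Y ∪ X
17 ∉ (Y ∪ X) and 17 ∉ Y, so 17 ∉ (Y ∪ X) ∩ Y
17 ∉ X and 17 ∉ Z, so 17 ∉ X △ Z
17 ∉ ((Y ∪ X) ∩ Y) and 17 ∉ (X △ Z), so 17 ∉ ((Y ∪ X) ∩ Y) △ (X △ Z)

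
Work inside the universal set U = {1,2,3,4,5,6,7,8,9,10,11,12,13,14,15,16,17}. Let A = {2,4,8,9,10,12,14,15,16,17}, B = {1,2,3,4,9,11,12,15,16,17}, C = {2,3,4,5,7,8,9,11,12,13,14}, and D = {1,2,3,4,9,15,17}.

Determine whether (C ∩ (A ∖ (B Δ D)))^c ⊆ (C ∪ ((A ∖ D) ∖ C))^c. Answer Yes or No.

No

B Δ D = {11,12,16}
A ∖ (B Δ D) = {2,4,8,9,10,14,15,17}
C ∩ (A ∖ (B Δ D)) = {2,4,8,9,14}
(C ∩ (A ∖ (B Δ D)))^c = {1,3,5,6,7,10,11,12,13,15,16,17}
A ∖ D = {8,10,12,14,16}
(A ∖ D) ∖ C = {10,16}
C ∪ ((A ∖ D) ∖ C) = {2,3,4,5,7,8,9,10,11,12,13,14,16}
(C ∪ ((A ∖ D) ∖ C))^c = {1,6,15,17}
3 ∈ (C ∩ (A ∖ (B Δ D)))^c but 3 ∉ (C ∪ ((A ∖ D) ∖ C))^c, so the inclusion fails.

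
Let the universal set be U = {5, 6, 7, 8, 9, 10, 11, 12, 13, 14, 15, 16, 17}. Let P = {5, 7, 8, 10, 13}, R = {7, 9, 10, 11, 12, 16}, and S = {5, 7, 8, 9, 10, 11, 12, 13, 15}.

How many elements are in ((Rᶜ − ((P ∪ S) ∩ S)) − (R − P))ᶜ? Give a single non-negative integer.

Rᶜ = {5, 6, 8, 13, 14, 15, 17}
P ∪ S = {5, 7, 8, 9, 10, 11, 12, 13, 15}
(P ∪ S) ∩ S = {5, 7, 8, 9, 10, 11, 12, 13, 15}
Rᶜ − ((P ∪ S) ∩ S) = {6, 14, 17}
R − P = {9, 11, 12, 16}
(Rᶜ − ((P ∪ S) ∩ S)) − (R − P) = {6, 14, 17}
((Rᶜ − ((P ∪ S) ∩ S)) − (R − P))ᶜ = {5, 7, 8, 9, 10, 11, 12, 13, 15, 16}
|((Rᶜ − ((P ∪ S) ∩ S)) − (R − P))ᶜ| = 10

10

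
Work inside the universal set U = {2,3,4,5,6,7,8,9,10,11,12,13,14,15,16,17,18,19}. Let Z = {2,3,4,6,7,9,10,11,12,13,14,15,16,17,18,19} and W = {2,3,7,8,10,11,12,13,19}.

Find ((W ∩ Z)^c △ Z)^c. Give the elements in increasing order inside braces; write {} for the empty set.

{4,6,9,14,15,16,17,18}

W ∩ Z = {2,3,7,10,11,12,13,19}
(W ∩ Z)^c = {4,5,6,8,9,14,15,16,17,18}
(W ∩ Z)^c △ Z = {2,3,5,7,8,10,11,12,13,19}
((W ∩ Z)^c △ Z)^c = {4,6,9,14,15,16,17,18}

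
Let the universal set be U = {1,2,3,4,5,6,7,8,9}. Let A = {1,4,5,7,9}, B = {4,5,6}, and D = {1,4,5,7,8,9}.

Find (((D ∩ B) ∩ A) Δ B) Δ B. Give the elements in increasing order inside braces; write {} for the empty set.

{4,5}

D ∩ B = {4,5}
(D ∩ B) ∩ A = {4,5}
((D ∩ B) ∩ A) Δ B = {6}
(((D ∩ B) ∩ A) Δ B) Δ B = {4,5}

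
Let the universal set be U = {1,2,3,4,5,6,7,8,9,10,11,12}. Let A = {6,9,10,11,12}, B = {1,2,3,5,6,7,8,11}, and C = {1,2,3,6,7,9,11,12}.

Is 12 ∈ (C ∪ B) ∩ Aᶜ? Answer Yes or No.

12 ∈ C and 12 ∉ B, so 12 ∈ C ∪ B
12 ∈ A, so 12 ∉ Aᶜ
12 ∈ (C ∪ B) and 12 ∉ Aᶜ, so 12 ∉ (C ∪ B) ∩ Aᶜ

No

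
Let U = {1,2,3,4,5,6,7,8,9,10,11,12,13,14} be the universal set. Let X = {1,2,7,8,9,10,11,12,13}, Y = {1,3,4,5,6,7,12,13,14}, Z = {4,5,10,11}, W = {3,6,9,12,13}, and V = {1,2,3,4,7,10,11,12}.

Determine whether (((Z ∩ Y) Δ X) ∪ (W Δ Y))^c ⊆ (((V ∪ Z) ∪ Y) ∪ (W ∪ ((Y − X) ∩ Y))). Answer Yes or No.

Yes

Z ∩ Y = {4,5}
(Z ∩ Y) Δ X = {1,2,4,5,7,8,9,10,11,12,13}
W Δ Y = {1,4,5,7,9,14}
((Z ∩ Y) Δ X) ∪ (W Δ Y) = {1,2,4,5,7,8,9,10,11,12,13,14}
(((Z ∩ Y) Δ X) ∪ (W Δ Y))^c = {3,6}
V ∪ Z = {1,2,3,4,5,7,10,11,12}
(V ∪ Z) ∪ Y = {1,2,3,4,5,6,7,10,11,12,13,14}
Y − X = {3,4,5,6,14}
(Y − X) ∩ Y = {3,4,5,6,14}
W ∪ ((Y − X) ∩ Y) = {3,4,5,6,9,12,13,14}
((V ∪ Z) ∪ Y) ∪ (W ∪ ((Y − X) ∩ Y)) = {1,2,3,4,5,6,7,9,10,11,12,13,14}
Every element of {3,6} is in {1,2,3,4,5,6,7,9,10,11,12,13,14}, so (((Z ∩ Y) Δ X) ∪ (W Δ Y))^c ⊆ ((V ∪ Z) ∪ Y) ∪ (W ∪ ((Y − X) ∩ Y)).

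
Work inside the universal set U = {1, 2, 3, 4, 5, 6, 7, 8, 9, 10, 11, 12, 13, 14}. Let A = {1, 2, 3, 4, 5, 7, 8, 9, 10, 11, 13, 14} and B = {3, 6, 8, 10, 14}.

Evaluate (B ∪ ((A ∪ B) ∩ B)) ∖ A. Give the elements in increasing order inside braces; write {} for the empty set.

A ∪ B = {1, 2, 3, 4, 5, 6, 7, 8, 9, 10, 11, 13, 14}
(A ∪ B) ∩ B = {3, 6, 8, 10, 14}
B ∪ ((A ∪ B) ∩ B) = {3, 6, 8, 10, 14}
(B ∪ ((A ∪ B) ∩ B)) ∖ A = {6}

{6}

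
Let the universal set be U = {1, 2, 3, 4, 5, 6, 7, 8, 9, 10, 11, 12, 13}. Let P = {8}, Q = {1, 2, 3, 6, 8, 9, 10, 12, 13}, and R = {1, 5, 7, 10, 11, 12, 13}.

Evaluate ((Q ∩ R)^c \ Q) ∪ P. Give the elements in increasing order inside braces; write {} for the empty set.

{4, 5, 7, 8, 11}

Q ∩ R = {1, 10, 12, 13}
(Q ∩ R)^c = {2, 3, 4, 5, 6, 7, 8, 9, 11}
(Q ∩ R)^c \ Q = {4, 5, 7, 11}
((Q ∩ R)^c \ Q) ∪ P = {4, 5, 7, 8, 11}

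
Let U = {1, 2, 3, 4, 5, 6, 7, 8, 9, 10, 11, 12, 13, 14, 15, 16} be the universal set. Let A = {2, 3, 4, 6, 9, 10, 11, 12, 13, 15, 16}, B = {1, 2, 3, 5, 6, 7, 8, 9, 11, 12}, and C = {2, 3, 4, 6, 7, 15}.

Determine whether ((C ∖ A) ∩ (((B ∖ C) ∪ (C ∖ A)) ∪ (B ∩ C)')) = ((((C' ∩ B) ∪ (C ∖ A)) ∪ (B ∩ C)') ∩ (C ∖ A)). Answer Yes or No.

C ∖ A = {7}
B ∖ C = {1, 5, 8, 9, 11, 12}
(B ∖ C) ∪ (C ∖ A) = {1, 5, 7, 8, 9, 11, 12}
B ∩ C = {2, 3, 6, 7}
(B ∩ C)' = {1, 4, 5, 8, 9, 10, 11, 12, 13, 14, 15, 16}
((B ∖ C) ∪ (C ∖ A)) ∪ (B ∩ C)' = {1, 4, 5, 7, 8, 9, 10, 11, 12, 13, 14, 15, 16}
(C ∖ A) ∩ (((B ∖ C) ∪ (C ∖ A)) ∪ (B ∩ C)') = {7}
C' = {1, 5, 8, 9, 10, 11, 12, 13, 14, 16}
C' ∩ B = {1, 5, 8, 9, 11, 12}
(C' ∩ B) ∪ (C ∖ A) = {1, 5, 7, 8, 9, 11, 12}
((C' ∩ B) ∪ (C ∖ A)) ∪ (B ∩ C)' = {1, 4, 5, 7, 8, 9, 10, 11, 12, 13, 14, 15, 16}
(((C' ∩ B) ∪ (C ∖ A)) ∪ (B ∩ C)') ∩ (C ∖ A) = {7}
Both equal {7}, so (C ∖ A) ∩ (((B ∖ C) ∪ (C ∖ A)) ∪ (B ∩ C)') = (((C' ∩ B) ∪ (C ∖ A)) ∪ (B ∩ C)') ∩ (C ∖ A).

Yes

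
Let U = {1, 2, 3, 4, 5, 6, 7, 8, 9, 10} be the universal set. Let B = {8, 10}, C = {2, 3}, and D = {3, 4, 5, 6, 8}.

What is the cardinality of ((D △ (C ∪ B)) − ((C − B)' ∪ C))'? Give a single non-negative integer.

C ∪ B = {2, 3, 8, 10}
D △ (C ∪ B) = {2, 4, 5, 6, 10}
C − B = {2, 3}
(C − B)' = {1, 4, 5, 6, 7, 8, 9, 10}
(C − B)' ∪ C = {1, 2, 3, 4, 5, 6, 7, 8, 9, 10}
(D △ (C ∪ B)) − ((C − B)' ∪ C) = {}
((D △ (C ∪ B)) − ((C − B)' ∪ C))' = {1, 2, 3, 4, 5, 6, 7, 8, 9, 10}
|((D △ (C ∪ B)) − ((C − B)' ∪ C))'| = 10

10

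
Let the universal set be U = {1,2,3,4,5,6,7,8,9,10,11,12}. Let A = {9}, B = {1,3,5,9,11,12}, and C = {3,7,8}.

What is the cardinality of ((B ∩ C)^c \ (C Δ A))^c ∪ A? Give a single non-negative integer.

B ∩ C = {3}
(B ∩ C)^c = {1,2,4,5,6,7,8,9,10,11,12}
C Δ A = {3,7,8,9}
(B ∩ C)^c \ (C Δ A) = {1,2,4,5,6,10,11,12}
((B ∩ C)^c \ (C Δ A))^c = {3,7,8,9}
((B ∩ C)^c \ (C Δ A))^c ∪ A = {3,7,8,9}
|((B ∩ C)^c \ (C Δ A))^c ∪ A| = 4

4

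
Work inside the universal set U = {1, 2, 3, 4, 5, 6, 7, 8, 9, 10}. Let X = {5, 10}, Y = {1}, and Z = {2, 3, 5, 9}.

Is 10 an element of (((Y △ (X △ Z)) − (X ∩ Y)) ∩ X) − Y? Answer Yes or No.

10 ∈ X and 10 ∉ Z, so 10 ∈ X △ Z
10 ∉ Y and 10 ∈ (X △ Z), so 10 ∈ Y △ (X △ Z)
10 ∈ X and 10 ∉ Y, so 10 ∉ X ∩ Y
10 ∈ (Y △ (X △ Z)) and 10 ∉ (X ∩ Y), so 10 ∈ (Y △ (X △ Z)) − (X ∩ Y)
10 ∈ ((Y △ (X △ Z)) − (X ∩ Y)) and 10 ∈ X, so 10 ∈ ((Y △ (X △ Z)) − (X ∩ Y)) ∩ X
10 ∈ (((Y △ (X △ Z)) − (X ∩ Y)) ∩ X) and 10 ∉ Y, so 10 ∈ (((Y △ (X △ Z)) − (X ∩ Y)) ∩ X) − Y

Yes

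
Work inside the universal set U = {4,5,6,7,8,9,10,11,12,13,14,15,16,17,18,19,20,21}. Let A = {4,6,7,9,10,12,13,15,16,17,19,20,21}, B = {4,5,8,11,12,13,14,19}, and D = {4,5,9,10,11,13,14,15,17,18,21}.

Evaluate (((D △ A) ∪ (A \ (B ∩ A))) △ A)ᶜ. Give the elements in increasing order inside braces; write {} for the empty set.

D △ A = {5,6,7,11,12,14,16,18,19,20}
B ∩ A = {4,12,13,19}
A \ (B ∩ A) = {6,7,9,10,15,16,17,20,21}
(D △ A) ∪ (A \ (B ∩ A)) = {5,6,7,9,10,11,12,14,15,16,17,18,19,20,21}
((D △ A) ∪ (A \ (B ∩ A))) △ A = {4,5,11,13,14,18}
(((D △ A) ∪ (A \ (B ∩ A))) △ A)ᶜ = {6,7,8,9,10,12,15,16,17,19,20,21}

{6,7,8,9,10,12,15,16,17,19,20,21}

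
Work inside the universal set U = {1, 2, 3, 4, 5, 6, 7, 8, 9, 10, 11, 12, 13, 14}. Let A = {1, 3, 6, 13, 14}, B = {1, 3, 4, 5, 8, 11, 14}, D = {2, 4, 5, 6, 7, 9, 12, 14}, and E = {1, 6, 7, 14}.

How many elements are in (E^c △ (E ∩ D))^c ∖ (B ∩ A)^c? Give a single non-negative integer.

1

E^c = {2, 3, 4, 5, 8, 9, 10, 11, 12, 13}
E ∩ D = {6, 7, 14}
E^c △ (E ∩ D) = {2, 3, 4, 5, 6, 7, 8, 9, 10, 11, 12, 13, 14}
(E^c △ (E ∩ D))^c = {1}
B ∩ A = {1, 3, 14}
(B ∩ A)^c = {2, 4, 5, 6, 7, 8, 9, 10, 11, 12, 13}
(E^c △ (E ∩ D))^c ∖ (B ∩ A)^c = {1}
|(E^c △ (E ∩ D))^c ∖ (B ∩ A)^c| = 1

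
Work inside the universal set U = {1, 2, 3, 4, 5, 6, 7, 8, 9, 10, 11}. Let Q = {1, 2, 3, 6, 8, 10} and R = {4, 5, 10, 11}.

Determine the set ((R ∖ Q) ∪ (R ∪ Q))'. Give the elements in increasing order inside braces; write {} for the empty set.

R ∖ Q = {4, 5, 11}
R ∪ Q = {1, 2, 3, 4, 5, 6, 8, 10, 11}
(R ∖ Q) ∪ (R ∪ Q) = {1, 2, 3, 4, 5, 6, 8, 10, 11}
((R ∖ Q) ∪ (R ∪ Q))' = {7, 9}

{7, 9}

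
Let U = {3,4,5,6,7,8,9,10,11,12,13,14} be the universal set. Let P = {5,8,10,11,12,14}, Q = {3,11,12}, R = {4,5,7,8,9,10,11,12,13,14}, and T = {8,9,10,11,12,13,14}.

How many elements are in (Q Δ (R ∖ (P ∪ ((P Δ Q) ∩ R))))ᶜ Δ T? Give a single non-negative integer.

P Δ Q = {3,5,8,10,14}
(P Δ Q) ∩ R = {5,8,10,14}
P ∪ ((P Δ Q) ∩ R) = {5,8,10,11,12,14}
R ∖ (P ∪ ((P Δ Q) ∩ R)) = {4,7,9,13}
Q Δ (R ∖ (P ∪ ((P Δ Q) ∩ R))) = {3,4,7,9,11,12,13}
(Q Δ (R ∖ (P ∪ ((P Δ Q) ∩ R))))ᶜ = {5,6,8,10,14}
(Q Δ (R ∖ (P ∪ ((P Δ Q) ∩ R))))ᶜ Δ T = {5,6,9,11,12,13}
|(Q Δ (R ∖ (P ∪ ((P Δ Q) ∩ R))))ᶜ Δ T| = 6

6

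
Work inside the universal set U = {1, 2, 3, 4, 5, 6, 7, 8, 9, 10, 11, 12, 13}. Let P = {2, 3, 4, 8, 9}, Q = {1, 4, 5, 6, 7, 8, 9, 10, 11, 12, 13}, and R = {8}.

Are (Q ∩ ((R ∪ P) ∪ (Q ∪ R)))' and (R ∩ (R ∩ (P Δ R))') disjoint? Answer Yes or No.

Yes

R ∪ P = {2, 3, 4, 8, 9}
Q ∪ R = {1, 4, 5, 6, 7, 8, 9, 10, 11, 12, 13}
(R ∪ P) ∪ (Q ∪ R) = {1, 2, 3, 4, 5, 6, 7, 8, 9, 10, 11, 12, 13}
Q ∩ ((R ∪ P) ∪ (Q ∪ R)) = {1, 4, 5, 6, 7, 8, 9, 10, 11, 12, 13}
(Q ∩ ((R ∪ P) ∪ (Q ∪ R)))' = {2, 3}
P Δ R = {2, 3, 4, 9}
R ∩ (P Δ R) = {}
(R ∩ (P Δ R))' = {1, 2, 3, 4, 5, 6, 7, 8, 9, 10, 11, 12, 13}
R ∩ (R ∩ (P Δ R))' = {8}
{2, 3} and {8} share no elements.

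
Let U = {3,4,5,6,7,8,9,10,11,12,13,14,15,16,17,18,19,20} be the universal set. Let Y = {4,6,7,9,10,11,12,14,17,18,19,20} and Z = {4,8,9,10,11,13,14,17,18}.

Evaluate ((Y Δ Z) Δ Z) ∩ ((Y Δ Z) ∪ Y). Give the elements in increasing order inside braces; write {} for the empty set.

Y Δ Z = {6,7,8,12,13,19,20}
(Y Δ Z) Δ Z = {4,6,7,9,10,11,12,14,17,18,19,20}
(Y Δ Z) ∪ Y = {4,6,7,8,9,10,11,12,13,14,17,18,19,20}
((Y Δ Z) Δ Z) ∩ ((Y Δ Z) ∪ Y) = {4,6,7,9,10,11,12,14,17,18,19,20}

{4,6,7,9,10,11,12,14,17,18,19,20}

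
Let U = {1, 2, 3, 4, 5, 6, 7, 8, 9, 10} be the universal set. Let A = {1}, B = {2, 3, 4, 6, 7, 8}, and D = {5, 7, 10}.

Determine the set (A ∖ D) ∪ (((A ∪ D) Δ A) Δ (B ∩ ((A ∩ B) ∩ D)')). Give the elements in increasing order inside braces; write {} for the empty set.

A ∖ D = {1}
A ∪ D = {1, 5, 7, 10}
(A ∪ D) Δ A = {5, 7, 10}
A ∩ B = {}
(A ∩ B) ∩ D = {}
((A ∩ B) ∩ D)' = {1, 2, 3, 4, 5, 6, 7, 8, 9, 10}
B ∩ ((A ∩ B) ∩ D)' = {2, 3, 4, 6, 7, 8}
((A ∪ D) Δ A) Δ (B ∩ ((A ∩ B) ∩ D)') = {2, 3, 4, 5, 6, 8, 10}
(A ∖ D) ∪ (((A ∪ D) Δ A) Δ (B ∩ ((A ∩ B) ∩ D)')) = {1, 2, 3, 4, 5, 6, 8, 10}

{1, 2, 3, 4, 5, 6, 8, 10}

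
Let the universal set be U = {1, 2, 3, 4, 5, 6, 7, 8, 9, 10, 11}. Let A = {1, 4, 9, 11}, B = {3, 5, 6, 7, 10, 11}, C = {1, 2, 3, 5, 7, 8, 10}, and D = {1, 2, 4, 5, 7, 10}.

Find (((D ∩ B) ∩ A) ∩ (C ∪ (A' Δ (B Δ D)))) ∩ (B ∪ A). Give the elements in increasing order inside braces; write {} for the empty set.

{}

D ∩ B = {5, 7, 10}
(D ∩ B) ∩ A = {}
A' = {2, 3, 5, 6, 7, 8, 10}
B Δ D = {1, 2, 3, 4, 6, 11}
A' Δ (B Δ D) = {1, 4, 5, 7, 8, 10, 11}
C ∪ (A' Δ (B Δ D)) = {1, 2, 3, 4, 5, 7, 8, 10, 11}
((D ∩ B) ∩ A) ∩ (C ∪ (A' Δ (B Δ D))) = {}
B ∪ A = {1, 3, 4, 5, 6, 7, 9, 10, 11}
(((D ∩ B) ∩ A) ∩ (C ∪ (A' Δ (B Δ D)))) ∩ (B ∪ A) = {}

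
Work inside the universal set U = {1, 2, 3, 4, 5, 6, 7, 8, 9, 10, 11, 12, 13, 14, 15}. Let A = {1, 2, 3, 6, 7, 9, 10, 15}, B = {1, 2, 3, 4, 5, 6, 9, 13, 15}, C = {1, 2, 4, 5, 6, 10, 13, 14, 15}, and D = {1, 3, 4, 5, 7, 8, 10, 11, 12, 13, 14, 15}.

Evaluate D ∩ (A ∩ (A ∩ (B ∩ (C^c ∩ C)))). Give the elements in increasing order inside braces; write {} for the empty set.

C^c = {3, 7, 8, 9, 11, 12}
C^c ∩ C = {}
B ∩ (C^c ∩ C) = {}
A ∩ (B ∩ (C^c ∩ C)) = {}
A ∩ (A ∩ (B ∩ (C^c ∩ C))) = {}
D ∩ (A ∩ (A ∩ (B ∩ (C^c ∩ C)))) = {}

{}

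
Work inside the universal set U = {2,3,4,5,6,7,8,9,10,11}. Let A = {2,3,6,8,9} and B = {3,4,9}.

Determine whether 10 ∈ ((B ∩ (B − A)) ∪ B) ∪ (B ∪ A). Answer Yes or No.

No

10 ∉ B and 10 ∉ A, so 10 ∉ B − A
10 ∉ B and 10 ∉ (B − A), so 10 ∉ B ∩ (B − A)
10 ∉ (B ∩ (B − A)) and 10 ∉ B, so 10 ∉ (B ∩ (B − A)) ∪ B
10 ∉ B and 10 ∉ A, so 10 ∉ B ∪ A
10 ∉ ((B ∩ (B − A)) ∪ B) and 10 ∉ (B ∪ A), so 10 ∉ ((B ∩ (B − A)) ∪ B) ∪ (B ∪ A)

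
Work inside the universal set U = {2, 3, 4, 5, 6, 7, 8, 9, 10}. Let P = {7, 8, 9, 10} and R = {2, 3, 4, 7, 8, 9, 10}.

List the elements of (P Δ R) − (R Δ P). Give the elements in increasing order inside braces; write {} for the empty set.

{}

P Δ R = {2, 3, 4}
R Δ P = {2, 3, 4}
(P Δ R) − (R Δ P) = {}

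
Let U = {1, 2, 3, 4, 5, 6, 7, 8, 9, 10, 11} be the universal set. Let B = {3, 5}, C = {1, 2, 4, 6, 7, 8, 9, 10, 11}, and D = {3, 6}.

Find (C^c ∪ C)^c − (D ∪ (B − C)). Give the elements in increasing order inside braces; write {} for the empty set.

{}

C^c = {3, 5}
C^c ∪ C = {1, 2, 3, 4, 5, 6, 7, 8, 9, 10, 11}
(C^c ∪ C)^c = {}
B − C = {3, 5}
D ∪ (B − C) = {3, 5, 6}
(C^c ∪ C)^c − (D ∪ (B − C)) = {}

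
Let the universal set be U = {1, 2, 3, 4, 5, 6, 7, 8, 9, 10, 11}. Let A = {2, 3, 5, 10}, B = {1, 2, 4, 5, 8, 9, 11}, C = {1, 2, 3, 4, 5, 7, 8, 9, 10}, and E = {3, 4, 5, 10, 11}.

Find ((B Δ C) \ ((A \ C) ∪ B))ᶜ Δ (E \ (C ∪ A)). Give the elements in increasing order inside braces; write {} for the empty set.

{1, 2, 4, 5, 6, 8, 9}

B Δ C = {3, 7, 10, 11}
A \ C = {}
(A \ C) ∪ B = {1, 2, 4, 5, 8, 9, 11}
(B Δ C) \ ((A \ C) ∪ B) = {3, 7, 10}
((B Δ C) \ ((A \ C) ∪ B))ᶜ = {1, 2, 4, 5, 6, 8, 9, 11}
C ∪ A = {1, 2, 3, 4, 5, 7, 8, 9, 10}
E \ (C ∪ A) = {11}
((B Δ C) \ ((A \ C) ∪ B))ᶜ Δ (E \ (C ∪ A)) = {1, 2, 4, 5, 6, 8, 9}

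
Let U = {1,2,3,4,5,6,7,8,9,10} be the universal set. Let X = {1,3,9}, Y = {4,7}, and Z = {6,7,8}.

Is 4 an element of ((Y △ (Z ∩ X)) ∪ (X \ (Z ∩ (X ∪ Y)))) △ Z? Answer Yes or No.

4 ∉ Z and 4 ∉ X, so 4 ∉ Z ∩ X
4 ∈ Y and 4 ∉ (Z ∩ X), so 4 ∈ Y △ (Z ∩ X)
4 ∉ X and 4 ∈ Y, so 4 ∈ X ∪ Y
4 ∉ Z and 4 ∈ (X ∪ Y), so 4 ∉ Z ∩ (X ∪ Y)
4 ∉ X and 4 ∉ (Z ∩ (X ∪ Y)), so 4 ∉ X \ (Z ∩ (X ∪ Y))
4 ∈ (Y △ (Z ∩ X)) and 4 ∉ (X \ (Z ∩ (X ∪ Y))), so 4 ∈ (Y △ (Z ∩ X)) ∪ (X \ (Z ∩ (X ∪ Y)))
4 ∈ ((Y △ (Z ∩ X)) ∪ (X \ (Z ∩ (X ∪ Y)))) and 4 ∉ Z, so 4 ∈ ((Y △ (Z ∩ X)) ∪ (X \ (Z ∩ (X ∪ Y)))) △ Z

Yes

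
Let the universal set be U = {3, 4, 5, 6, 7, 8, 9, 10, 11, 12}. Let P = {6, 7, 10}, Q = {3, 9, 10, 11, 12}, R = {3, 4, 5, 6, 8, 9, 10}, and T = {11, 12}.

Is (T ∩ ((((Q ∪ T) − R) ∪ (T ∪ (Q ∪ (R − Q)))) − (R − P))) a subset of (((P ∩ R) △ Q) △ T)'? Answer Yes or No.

Q ∪ T = {3, 9, 10, 11, 12}
(Q ∪ T) − R = {11, 12}
R − Q = {4, 5, 6, 8}
Q ∪ (R − Q) = {3, 4, 5, 6, 8, 9, 10, 11, 12}
T ∪ (Q ∪ (R − Q)) = {3, 4, 5, 6, 8, 9, 10, 11, 12}
((Q ∪ T) − R) ∪ (T ∪ (Q ∪ (R − Q))) = {3, 4, 5, 6, 8, 9, 10, 11, 12}
R − P = {3, 4, 5, 8, 9}
(((Q ∪ T) − R) ∪ (T ∪ (Q ∪ (R − Q)))) − (R − P) = {6, 10, 11, 12}
T ∩ ((((Q ∪ T) − R) ∪ (T ∪ (Q ∪ (R − Q)))) − (R − P)) = {11, 12}
P ∩ R = {6, 10}
(P ∩ R) △ Q = {3, 6, 9, 11, 12}
((P ∩ R) △ Q) △ T = {3, 6, 9}
(((P ∩ R) △ Q) △ T)' = {4, 5, 7, 8, 10, 11, 12}
Every element of {11, 12} is in {4, 5, 7, 8, 10, 11, 12}, so T ∩ ((((Q ∪ T) − R) ∪ (T ∪ (Q ∪ (R − Q)))) − (R − P)) ⊆ (((P ∩ R) △ Q) △ T)'.

Yes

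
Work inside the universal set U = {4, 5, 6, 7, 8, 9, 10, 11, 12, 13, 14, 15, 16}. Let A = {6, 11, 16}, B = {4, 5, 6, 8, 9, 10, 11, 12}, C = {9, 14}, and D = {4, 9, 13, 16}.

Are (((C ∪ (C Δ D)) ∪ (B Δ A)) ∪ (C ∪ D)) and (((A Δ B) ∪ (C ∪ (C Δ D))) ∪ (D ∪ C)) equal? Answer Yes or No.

C Δ D = {4, 13, 14, 16}
C ∪ (C Δ D) = {4, 9, 13, 14, 16}
B Δ A = {4, 5, 8, 9, 10, 12, 16}
(C ∪ (C Δ D)) ∪ (B Δ A) = {4, 5, 8, 9, 10, 12, 13, 14, 16}
C ∪ D = {4, 9, 13, 14, 16}
((C ∪ (C Δ D)) ∪ (B Δ A)) ∪ (C ∪ D) = {4, 5, 8, 9, 10, 12, 13, 14, 16}
A Δ B = {4, 5, 8, 9, 10, 12, 16}
(A Δ B) ∪ (C ∪ (C Δ D)) = {4, 5, 8, 9, 10, 12, 13, 14, 16}
D ∪ C = {4, 9, 13, 14, 16}
((A Δ B) ∪ (C ∪ (C Δ D))) ∪ (D ∪ C) = {4, 5, 8, 9, 10, 12, 13, 14, 16}
Both equal {4, 5, 8, 9, 10, 12, 13, 14, 16}, so ((C ∪ (C Δ D)) ∪ (B Δ A)) ∪ (C ∪ D) = ((A Δ B) ∪ (C ∪ (C Δ D))) ∪ (D ∪ C).

Yes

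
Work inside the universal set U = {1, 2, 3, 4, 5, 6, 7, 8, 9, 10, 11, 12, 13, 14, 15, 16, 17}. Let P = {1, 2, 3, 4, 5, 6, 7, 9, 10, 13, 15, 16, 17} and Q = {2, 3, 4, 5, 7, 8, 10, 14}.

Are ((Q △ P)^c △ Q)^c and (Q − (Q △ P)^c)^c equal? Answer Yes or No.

Q △ P = {1, 6, 8, 9, 13, 14, 15, 16, 17}
(Q △ P)^c = {2, 3, 4, 5, 7, 10, 11, 12}
(Q △ P)^c △ Q = {8, 11, 12, 14}
((Q △ P)^c △ Q)^c = {1, 2, 3, 4, 5, 6, 7, 9, 10, 13, 15, 16, 17}
Q − (Q △ P)^c = {8, 14}
(Q − (Q △ P)^c)^c = {1, 2, 3, 4, 5, 6, 7, 9, 10, 11, 12, 13, 15, 16, 17}
11 ∈ (Q − (Q △ P)^c)^c but 11 ∉ ((Q △ P)^c △ Q)^c, so they differ.

No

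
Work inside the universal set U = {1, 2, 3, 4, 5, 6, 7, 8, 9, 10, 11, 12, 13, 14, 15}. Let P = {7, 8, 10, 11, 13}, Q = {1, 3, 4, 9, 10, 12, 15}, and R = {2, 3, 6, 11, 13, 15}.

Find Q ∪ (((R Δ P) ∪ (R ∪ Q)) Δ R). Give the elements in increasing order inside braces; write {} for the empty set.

{1, 3, 4, 7, 8, 9, 10, 12, 15}

R Δ P = {2, 3, 6, 7, 8, 10, 15}
R ∪ Q = {1, 2, 3, 4, 6, 9, 10, 11, 12, 13, 15}
(R Δ P) ∪ (R ∪ Q) = {1, 2, 3, 4, 6, 7, 8, 9, 10, 11, 12, 13, 15}
((R Δ P) ∪ (R ∪ Q)) Δ R = {1, 4, 7, 8, 9, 10, 12}
Q ∪ (((R Δ P) ∪ (R ∪ Q)) Δ R) = {1, 3, 4, 7, 8, 9, 10, 12, 15}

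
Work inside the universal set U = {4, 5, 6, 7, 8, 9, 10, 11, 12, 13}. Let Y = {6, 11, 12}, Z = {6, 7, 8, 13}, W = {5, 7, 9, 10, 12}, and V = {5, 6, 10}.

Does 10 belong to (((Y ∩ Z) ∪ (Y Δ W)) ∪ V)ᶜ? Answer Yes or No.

No

10 ∉ Y and 10 ∉ Z, so 10 ∉ Y ∩ Z
10 ∉ Y and 10 ∈ W, so 10 ∈ Y Δ W
10 ∉ (Y ∩ Z) and 10 ∈ (Y Δ W), so 10 ∈ (Y ∩ Z) ∪ (Y Δ W)
10 ∈ ((Y ∩ Z) ∪ (Y Δ W)) and 10 ∈ V, so 10 ∈ ((Y ∩ Z) ∪ (Y Δ W)) ∪ V
10 ∉ (((Y ∩ Z) ∪ (Y Δ W)) ∪ V)ᶜ since 10 ∈ (((Y ∩ Z) ∪ (Y Δ W)) ∪ V)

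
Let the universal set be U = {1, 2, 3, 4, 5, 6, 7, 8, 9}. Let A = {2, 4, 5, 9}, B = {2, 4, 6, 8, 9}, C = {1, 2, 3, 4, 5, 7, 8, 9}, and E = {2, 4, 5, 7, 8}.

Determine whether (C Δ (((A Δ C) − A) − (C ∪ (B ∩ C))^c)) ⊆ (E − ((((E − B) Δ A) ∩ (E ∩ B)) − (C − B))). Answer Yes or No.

A Δ C = {1, 3, 7, 8}
(A Δ C) − A = {1, 3, 7, 8}
B ∩ C = {2, 4, 8, 9}
C ∪ (B ∩ C) = {1, 2, 3, 4, 5, 7, 8, 9}
(C ∪ (B ∩ C))^c = {6}
((A Δ C) − A) − (C ∪ (B ∩ C))^c = {1, 3, 7, 8}
C Δ (((A Δ C) − A) − (C ∪ (B ∩ C))^c) = {2, 4, 5, 9}
E − B = {5, 7}
(E − B) Δ A = {2, 4, 7, 9}
E ∩ B = {2, 4, 8}
((E − B) Δ A) ∩ (E ∩ B) = {2, 4}
C − B = {1, 3, 5, 7}
(((E − B) Δ A) ∩ (E ∩ B)) − (C − B) = {2, 4}
E − ((((E − B) Δ A) ∩ (E ∩ B)) − (C − B)) = {5, 7, 8}
2 ∈ C Δ (((A Δ C) − A) − (C ∪ (B ∩ C))^c) but 2 ∉ E − ((((E − B) Δ A) ∩ (E ∩ B)) − (C − B)), so the inclusion fails.

No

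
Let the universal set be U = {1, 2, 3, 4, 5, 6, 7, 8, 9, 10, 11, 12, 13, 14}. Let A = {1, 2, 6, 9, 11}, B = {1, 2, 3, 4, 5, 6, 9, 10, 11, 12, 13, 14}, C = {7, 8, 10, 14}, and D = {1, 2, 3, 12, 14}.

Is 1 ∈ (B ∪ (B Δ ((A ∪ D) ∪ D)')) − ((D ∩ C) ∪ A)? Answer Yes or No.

No

1 ∈ A and 1 ∈ D, so 1 ∈ A ∪ D
1 ∈ (A ∪ D) and 1 ∈ D, so 1 ∈ (A ∪ D) ∪ D
1 ∉ ((A ∪ D) ∪ D)' since 1 ∈ ((A ∪ D) ∪ D)
1 ∈ B and 1 ∉ ((A ∪ D) ∪ D)', so 1 ∈ B Δ ((A ∪ D) ∪ D)'
1 ∈ B and 1 ∈ (B Δ ((A ∪ D) ∪ D)'), so 1 ∈ B ∪ (B Δ ((A ∪ D) ∪ D)')
1 ∈ D and 1 ∉ C, so 1 ∉ D ∩ C
1 ∉ (D ∩ C) and 1 ∈ A, so 1 ∈ (D ∩ C) ∪ A
1 ∈ (B ∪ (B Δ ((A ∪ D) ∪ D)')) and 1 ∈ ((D ∩ C) ∪ A), so 1 ∉ (B ∪ (B Δ ((A ∪ D) ∪ D)')) − ((D ∩ C) ∪ A)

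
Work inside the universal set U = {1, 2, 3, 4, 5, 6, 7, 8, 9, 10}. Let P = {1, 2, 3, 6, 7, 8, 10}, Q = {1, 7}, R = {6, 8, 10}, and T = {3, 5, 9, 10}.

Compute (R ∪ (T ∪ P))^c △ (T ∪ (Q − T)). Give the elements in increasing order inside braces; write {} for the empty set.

{1, 3, 4, 5, 7, 9, 10}

T ∪ P = {1, 2, 3, 5, 6, 7, 8, 9, 10}
R ∪ (T ∪ P) = {1, 2, 3, 5, 6, 7, 8, 9, 10}
(R ∪ (T ∪ P))^c = {4}
Q − T = {1, 7}
T ∪ (Q − T) = {1, 3, 5, 7, 9, 10}
(R ∪ (T ∪ P))^c △ (T ∪ (Q − T)) = {1, 3, 4, 5, 7, 9, 10}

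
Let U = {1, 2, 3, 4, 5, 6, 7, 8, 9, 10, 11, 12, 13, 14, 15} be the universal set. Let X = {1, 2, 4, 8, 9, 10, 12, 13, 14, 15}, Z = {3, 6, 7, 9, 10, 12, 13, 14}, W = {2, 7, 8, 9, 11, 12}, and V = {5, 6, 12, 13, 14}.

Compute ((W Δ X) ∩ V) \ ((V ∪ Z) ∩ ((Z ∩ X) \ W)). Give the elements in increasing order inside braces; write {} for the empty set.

{}

W Δ X = {1, 4, 7, 10, 11, 13, 14, 15}
(W Δ X) ∩ V = {13, 14}
V ∪ Z = {3, 5, 6, 7, 9, 10, 12, 13, 14}
Z ∩ X = {9, 10, 12, 13, 14}
(Z ∩ X) \ W = {10, 13, 14}
(V ∪ Z) ∩ ((Z ∩ X) \ W) = {10, 13, 14}
((W Δ X) ∩ V) \ ((V ∪ Z) ∩ ((Z ∩ X) \ W)) = {}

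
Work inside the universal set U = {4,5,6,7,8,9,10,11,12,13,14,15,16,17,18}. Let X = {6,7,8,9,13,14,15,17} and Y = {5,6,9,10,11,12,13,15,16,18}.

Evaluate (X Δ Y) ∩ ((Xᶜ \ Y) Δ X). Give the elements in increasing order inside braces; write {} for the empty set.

{7,8,14,17}

X Δ Y = {5,7,8,10,11,12,14,16,17,18}
Xᶜ = {4,5,10,11,12,16,18}
Xᶜ \ Y = {4}
(Xᶜ \ Y) Δ X = {4,6,7,8,9,13,14,15,17}
(X Δ Y) ∩ ((Xᶜ \ Y) Δ X) = {7,8,14,17}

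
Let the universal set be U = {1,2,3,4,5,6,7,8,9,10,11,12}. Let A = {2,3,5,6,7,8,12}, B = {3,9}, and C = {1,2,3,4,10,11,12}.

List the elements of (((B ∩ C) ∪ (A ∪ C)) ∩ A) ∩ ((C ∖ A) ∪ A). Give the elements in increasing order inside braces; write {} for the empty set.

{2,3,5,6,7,8,12}

B ∩ C = {3}
A ∪ C = {1,2,3,4,5,6,7,8,10,11,12}
(B ∩ C) ∪ (A ∪ C) = {1,2,3,4,5,6,7,8,10,11,12}
((B ∩ C) ∪ (A ∪ C)) ∩ A = {2,3,5,6,7,8,12}
C ∖ A = {1,4,10,11}
(C ∖ A) ∪ A = {1,2,3,4,5,6,7,8,10,11,12}
(((B ∩ C) ∪ (A ∪ C)) ∩ A) ∩ ((C ∖ A) ∪ A) = {2,3,5,6,7,8,12}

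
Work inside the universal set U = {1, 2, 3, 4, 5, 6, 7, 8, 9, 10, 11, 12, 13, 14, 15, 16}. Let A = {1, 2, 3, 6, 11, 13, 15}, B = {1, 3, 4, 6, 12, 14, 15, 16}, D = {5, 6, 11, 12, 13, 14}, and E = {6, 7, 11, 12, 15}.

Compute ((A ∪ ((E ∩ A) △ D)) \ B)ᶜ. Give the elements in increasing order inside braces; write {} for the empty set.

E ∩ A = {6, 11, 15}
(E ∩ A) △ D = {5, 12, 13, 14, 15}
A ∪ ((E ∩ A) △ D) = {1, 2, 3, 5, 6, 11, 12, 13, 14, 15}
(A ∪ ((E ∩ A) △ D)) \ B = {2, 5, 11, 13}
((A ∪ ((E ∩ A) △ D)) \ B)ᶜ = {1, 3, 4, 6, 7, 8, 9, 10, 12, 14, 15, 16}

{1, 3, 4, 6, 7, 8, 9, 10, 12, 14, 15, 16}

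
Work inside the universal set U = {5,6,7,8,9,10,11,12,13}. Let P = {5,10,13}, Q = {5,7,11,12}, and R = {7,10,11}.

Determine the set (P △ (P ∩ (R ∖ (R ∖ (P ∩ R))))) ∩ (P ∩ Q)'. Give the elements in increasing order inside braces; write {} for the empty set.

{13}

P ∩ R = {10}
R ∖ (P ∩ R) = {7,11}
R ∖ (R ∖ (P ∩ R)) = {10}
P ∩ (R ∖ (R ∖ (P ∩ R))) = {10}
P △ (P ∩ (R ∖ (R ∖ (P ∩ R)))) = {5,13}
P ∩ Q = {5}
(P ∩ Q)' = {6,7,8,9,10,11,12,13}
(P △ (P ∩ (R ∖ (R ∖ (P ∩ R))))) ∩ (P ∩ Q)' = {13}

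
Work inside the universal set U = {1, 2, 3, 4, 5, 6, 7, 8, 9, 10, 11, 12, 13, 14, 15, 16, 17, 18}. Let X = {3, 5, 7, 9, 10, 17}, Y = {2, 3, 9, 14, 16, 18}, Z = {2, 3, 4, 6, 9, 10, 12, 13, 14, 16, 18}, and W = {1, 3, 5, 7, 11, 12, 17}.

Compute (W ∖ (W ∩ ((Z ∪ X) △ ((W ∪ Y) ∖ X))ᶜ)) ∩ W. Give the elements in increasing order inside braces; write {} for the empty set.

Z ∪ X = {2, 3, 4, 5, 6, 7, 9, 10, 12, 13, 14, 16, 17, 18}
W ∪ Y = {1, 2, 3, 5, 7, 9, 11, 12, 14, 16, 17, 18}
(W ∪ Y) ∖ X = {1, 2, 11, 12, 14, 16, 18}
(Z ∪ X) △ ((W ∪ Y) ∖ X) = {1, 3, 4, 5, 6, 7, 9, 10, 11, 13, 17}
((Z ∪ X) △ ((W ∪ Y) ∖ X))ᶜ = {2, 8, 12, 14, 15, 16, 18}
W ∩ ((Z ∪ X) △ ((W ∪ Y) ∖ X))ᶜ = {12}
W ∖ (W ∩ ((Z ∪ X) △ ((W ∪ Y) ∖ X))ᶜ) = {1, 3, 5, 7, 11, 17}
(W ∖ (W ∩ ((Z ∪ X) △ ((W ∪ Y) ∖ X))ᶜ)) ∩ W = {1, 3, 5, 7, 11, 17}

{1, 3, 5, 7, 11, 17}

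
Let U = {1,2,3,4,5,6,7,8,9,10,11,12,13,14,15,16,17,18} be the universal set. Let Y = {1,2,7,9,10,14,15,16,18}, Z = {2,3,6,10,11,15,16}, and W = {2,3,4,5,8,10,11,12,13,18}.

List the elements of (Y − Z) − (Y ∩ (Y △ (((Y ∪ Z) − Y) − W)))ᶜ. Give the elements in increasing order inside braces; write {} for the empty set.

Y − Z = {1,7,9,14,18}
Y ∪ Z = {1,2,3,6,7,9,10,11,14,15,16,18}
(Y ∪ Z) − Y = {3,6,11}
((Y ∪ Z) − Y) − W = {6}
Y △ (((Y ∪ Z) − Y) − W) = {1,2,6,7,9,10,14,15,16,18}
Y ∩ (Y △ (((Y ∪ Z) − Y) − W)) = {1,2,7,9,10,14,15,16,18}
(Y ∩ (Y △ (((Y ∪ Z) − Y) − W)))ᶜ = {3,4,5,6,8,11,12,13,17}
(Y − Z) − (Y ∩ (Y △ (((Y ∪ Z) − Y) − W)))ᶜ = {1,7,9,14,18}

{1,7,9,14,18}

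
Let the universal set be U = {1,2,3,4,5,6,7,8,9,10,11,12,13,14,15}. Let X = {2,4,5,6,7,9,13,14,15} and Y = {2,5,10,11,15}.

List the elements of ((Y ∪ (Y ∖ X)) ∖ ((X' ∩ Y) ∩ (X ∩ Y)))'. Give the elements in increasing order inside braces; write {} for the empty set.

{1,3,4,6,7,8,9,12,13,14}

Y ∖ X = {10,11}
Y ∪ (Y ∖ X) = {2,5,10,11,15}
X' = {1,3,8,10,11,12}
X' ∩ Y = {10,11}
X ∩ Y = {2,5,15}
(X' ∩ Y) ∩ (X ∩ Y) = {}
(Y ∪ (Y ∖ X)) ∖ ((X' ∩ Y) ∩ (X ∩ Y)) = {2,5,10,11,15}
((Y ∪ (Y ∖ X)) ∖ ((X' ∩ Y) ∩ (X ∩ Y)))' = {1,3,4,6,7,8,9,12,13,14}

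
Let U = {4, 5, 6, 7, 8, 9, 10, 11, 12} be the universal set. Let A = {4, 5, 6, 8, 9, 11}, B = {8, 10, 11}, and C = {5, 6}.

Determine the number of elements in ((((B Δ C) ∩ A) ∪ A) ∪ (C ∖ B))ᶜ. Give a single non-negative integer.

3

B Δ C = {5, 6, 8, 10, 11}
(B Δ C) ∩ A = {5, 6, 8, 11}
((B Δ C) ∩ A) ∪ A = {4, 5, 6, 8, 9, 11}
C ∖ B = {5, 6}
(((B Δ C) ∩ A) ∪ A) ∪ (C ∖ B) = {4, 5, 6, 8, 9, 11}
((((B Δ C) ∩ A) ∪ A) ∪ (C ∖ B))ᶜ = {7, 10, 12}
|((((B Δ C) ∩ A) ∪ A) ∪ (C ∖ B))ᶜ| = 3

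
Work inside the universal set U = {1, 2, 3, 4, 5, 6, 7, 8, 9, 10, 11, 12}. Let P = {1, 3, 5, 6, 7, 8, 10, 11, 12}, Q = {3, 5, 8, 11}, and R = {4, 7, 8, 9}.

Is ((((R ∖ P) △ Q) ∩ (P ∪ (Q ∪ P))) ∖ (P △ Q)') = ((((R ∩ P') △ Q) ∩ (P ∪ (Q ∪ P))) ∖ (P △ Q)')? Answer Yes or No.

R ∖ P = {4, 9}
(R ∖ P) △ Q = {3, 4, 5, 8, 9, 11}
Q ∪ P = {1, 3, 5, 6, 7, 8, 10, 11, 12}
P ∪ (Q ∪ P) = {1, 3, 5, 6, 7, 8, 10, 11, 12}
((R ∖ P) △ Q) ∩ (P ∪ (Q ∪ P)) = {3, 5, 8, 11}
P △ Q = {1, 6, 7, 10, 12}
(P △ Q)' = {2, 3, 4, 5, 8, 9, 11}
(((R ∖ P) △ Q) ∩ (P ∪ (Q ∪ P))) ∖ (P △ Q)' = {}
P' = {2, 4, 9}
R ∩ P' = {4, 9}
(R ∩ P') △ Q = {3, 4, 5, 8, 9, 11}
((R ∩ P') △ Q) ∩ (P ∪ (Q ∪ P)) = {3, 5, 8, 11}
(((R ∩ P') △ Q) ∩ (P ∪ (Q ∪ P))) ∖ (P △ Q)' = {}
Both equal {}, so (((R ∖ P) △ Q) ∩ (P ∪ (Q ∪ P))) ∖ (P △ Q)' = (((R ∩ P') △ Q) ∩ (P ∪ (Q ∪ P))) ∖ (P △ Q)'.

Yes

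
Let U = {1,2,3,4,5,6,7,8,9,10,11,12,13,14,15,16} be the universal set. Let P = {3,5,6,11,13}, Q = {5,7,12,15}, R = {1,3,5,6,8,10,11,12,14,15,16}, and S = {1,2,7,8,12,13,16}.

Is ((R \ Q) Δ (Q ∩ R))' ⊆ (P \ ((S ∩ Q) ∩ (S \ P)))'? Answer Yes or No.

R \ Q = {1,3,6,8,10,11,14,16}
Q ∩ R = {5,12,15}
(R \ Q) Δ (Q ∩ R) = {1,3,5,6,8,10,11,12,14,15,16}
((R \ Q) Δ (Q ∩ R))' = {2,4,7,9,13}
S ∩ Q = {7,12}
S \ P = {1,2,7,8,12,16}
(S ∩ Q) ∩ (S \ P) = {7,12}
P \ ((S ∩ Q) ∩ (S \ P)) = {3,5,6,11,13}
(P \ ((S ∩ Q) ∩ (S \ P)))' = {1,2,4,7,8,9,10,12,14,15,16}
13 ∈ ((R \ Q) Δ (Q ∩ R))' but 13 ∉ (P \ ((S ∩ Q) ∩ (S \ P)))', so the inclusion fails.

No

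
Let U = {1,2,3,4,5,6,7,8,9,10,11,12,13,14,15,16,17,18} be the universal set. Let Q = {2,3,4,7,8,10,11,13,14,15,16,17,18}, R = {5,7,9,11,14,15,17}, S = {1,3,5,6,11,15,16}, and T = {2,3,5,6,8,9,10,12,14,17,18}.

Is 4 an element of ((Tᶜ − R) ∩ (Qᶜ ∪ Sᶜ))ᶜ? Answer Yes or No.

4 ∉ T, so 4 ∈ Tᶜ
4 ∈ Tᶜ and 4 ∉ R, so 4 ∈ Tᶜ − R
4 ∈ Q, so 4 ∉ Qᶜ
4 ∉ S, so 4 ∈ Sᶜ
4 ∉ Qᶜ and 4 ∈ Sᶜ, so 4 ∈ Qᶜ ∪ Sᶜ
4 ∈ (Tᶜ − R) and 4 ∈ (Qᶜ ∪ Sᶜ), so 4 ∈ (Tᶜ − R) ∩ (Qᶜ ∪ Sᶜ)
4 ∉ ((Tᶜ − R) ∩ (Qᶜ ∪ Sᶜ))ᶜ since 4 ∈ ((Tᶜ − R) ∩ (Qᶜ ∪ Sᶜ))

No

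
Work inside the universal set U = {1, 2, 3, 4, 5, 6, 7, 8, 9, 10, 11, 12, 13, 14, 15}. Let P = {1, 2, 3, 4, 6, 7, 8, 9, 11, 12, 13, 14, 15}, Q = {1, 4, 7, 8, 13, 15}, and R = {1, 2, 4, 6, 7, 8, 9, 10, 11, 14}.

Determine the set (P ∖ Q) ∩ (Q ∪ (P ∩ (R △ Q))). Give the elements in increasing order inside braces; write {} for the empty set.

P ∖ Q = {2, 3, 6, 9, 11, 12, 14}
R △ Q = {2, 6, 9, 10, 11, 13, 14, 15}
P ∩ (R △ Q) = {2, 6, 9, 11, 13, 14, 15}
Q ∪ (P ∩ (R △ Q)) = {1, 2, 4, 6, 7, 8, 9, 11, 13, 14, 15}
(P ∖ Q) ∩ (Q ∪ (P ∩ (R △ Q))) = {2, 6, 9, 11, 14}

{2, 6, 9, 11, 14}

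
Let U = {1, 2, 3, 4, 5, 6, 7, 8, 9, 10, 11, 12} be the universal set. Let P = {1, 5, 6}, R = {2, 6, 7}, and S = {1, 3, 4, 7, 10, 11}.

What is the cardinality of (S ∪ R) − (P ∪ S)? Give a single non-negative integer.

1

S ∪ R = {1, 2, 3, 4, 6, 7, 10, 11}
P ∪ S = {1, 3, 4, 5, 6, 7, 10, 11}
(S ∪ R) − (P ∪ S) = {2}
|(S ∪ R) − (P ∪ S)| = 1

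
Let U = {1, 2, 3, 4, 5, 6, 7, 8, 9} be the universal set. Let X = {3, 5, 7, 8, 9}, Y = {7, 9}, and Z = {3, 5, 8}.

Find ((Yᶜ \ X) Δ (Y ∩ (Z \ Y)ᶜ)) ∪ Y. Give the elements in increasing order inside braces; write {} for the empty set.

{1, 2, 4, 6, 7, 9}

Yᶜ = {1, 2, 3, 4, 5, 6, 8}
Yᶜ \ X = {1, 2, 4, 6}
Z \ Y = {3, 5, 8}
(Z \ Y)ᶜ = {1, 2, 4, 6, 7, 9}
Y ∩ (Z \ Y)ᶜ = {7, 9}
(Yᶜ \ X) Δ (Y ∩ (Z \ Y)ᶜ) = {1, 2, 4, 6, 7, 9}
((Yᶜ \ X) Δ (Y ∩ (Z \ Y)ᶜ)) ∪ Y = {1, 2, 4, 6, 7, 9}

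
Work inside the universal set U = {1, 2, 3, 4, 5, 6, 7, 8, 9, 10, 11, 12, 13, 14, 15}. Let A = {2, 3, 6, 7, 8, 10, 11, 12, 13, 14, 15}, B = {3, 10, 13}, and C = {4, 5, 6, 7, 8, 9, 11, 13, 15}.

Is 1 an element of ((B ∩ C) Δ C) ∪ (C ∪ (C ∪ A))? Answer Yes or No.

1 ∉ B and 1 ∉ C, so 1 ∉ B ∩ C
1 ∉ (B ∩ C) and 1 ∉ C, so 1 ∉ (B ∩ C) Δ C
1 ∉ C and 1 ∉ A, so 1 ∉ C ∪ A
1 ∉ C and 1 ∉ (C ∪ A), so 1 ∉ C ∪ (C ∪ A)
1 ∉ ((B ∩ C) Δ C) and 1 ∉ (C ∪ (C ∪ A)), so 1 ∉ ((B ∩ C) Δ C) ∪ (C ∪ (C ∪ A))

No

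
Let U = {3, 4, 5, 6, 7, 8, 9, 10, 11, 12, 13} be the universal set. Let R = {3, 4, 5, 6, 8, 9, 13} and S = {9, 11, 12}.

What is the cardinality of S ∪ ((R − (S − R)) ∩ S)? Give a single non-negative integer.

S − R = {11, 12}
R − (S − R) = {3, 4, 5, 6, 8, 9, 13}
(R − (S − R)) ∩ S = {9}
S ∪ ((R − (S − R)) ∩ S) = {9, 11, 12}
|S ∪ ((R − (S − R)) ∩ S)| = 3

3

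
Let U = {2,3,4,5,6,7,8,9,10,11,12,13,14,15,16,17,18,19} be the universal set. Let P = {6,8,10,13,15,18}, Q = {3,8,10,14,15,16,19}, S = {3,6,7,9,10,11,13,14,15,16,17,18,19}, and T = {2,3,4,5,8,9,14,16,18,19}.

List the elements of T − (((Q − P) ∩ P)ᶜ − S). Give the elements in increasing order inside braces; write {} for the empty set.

Q − P = {3,14,16,19}
(Q − P) ∩ P = {}
((Q − P) ∩ P)ᶜ = {2,3,4,5,6,7,8,9,10,11,12,13,14,15,16,17,18,19}
((Q − P) ∩ P)ᶜ − S = {2,4,5,8,12}
T − (((Q − P) ∩ P)ᶜ − S) = {3,9,14,16,18,19}

{3,9,14,16,18,19}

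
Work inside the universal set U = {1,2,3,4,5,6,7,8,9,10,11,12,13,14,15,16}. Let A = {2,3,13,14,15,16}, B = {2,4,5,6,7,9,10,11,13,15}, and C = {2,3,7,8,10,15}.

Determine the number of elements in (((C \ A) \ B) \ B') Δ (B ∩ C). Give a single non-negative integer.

4

C \ A = {7,8,10}
(C \ A) \ B = {8}
B' = {1,3,8,12,14,16}
((C \ A) \ B) \ B' = {}
B ∩ C = {2,7,10,15}
(((C \ A) \ B) \ B') Δ (B ∩ C) = {2,7,10,15}
|(((C \ A) \ B) \ B') Δ (B ∩ C)| = 4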